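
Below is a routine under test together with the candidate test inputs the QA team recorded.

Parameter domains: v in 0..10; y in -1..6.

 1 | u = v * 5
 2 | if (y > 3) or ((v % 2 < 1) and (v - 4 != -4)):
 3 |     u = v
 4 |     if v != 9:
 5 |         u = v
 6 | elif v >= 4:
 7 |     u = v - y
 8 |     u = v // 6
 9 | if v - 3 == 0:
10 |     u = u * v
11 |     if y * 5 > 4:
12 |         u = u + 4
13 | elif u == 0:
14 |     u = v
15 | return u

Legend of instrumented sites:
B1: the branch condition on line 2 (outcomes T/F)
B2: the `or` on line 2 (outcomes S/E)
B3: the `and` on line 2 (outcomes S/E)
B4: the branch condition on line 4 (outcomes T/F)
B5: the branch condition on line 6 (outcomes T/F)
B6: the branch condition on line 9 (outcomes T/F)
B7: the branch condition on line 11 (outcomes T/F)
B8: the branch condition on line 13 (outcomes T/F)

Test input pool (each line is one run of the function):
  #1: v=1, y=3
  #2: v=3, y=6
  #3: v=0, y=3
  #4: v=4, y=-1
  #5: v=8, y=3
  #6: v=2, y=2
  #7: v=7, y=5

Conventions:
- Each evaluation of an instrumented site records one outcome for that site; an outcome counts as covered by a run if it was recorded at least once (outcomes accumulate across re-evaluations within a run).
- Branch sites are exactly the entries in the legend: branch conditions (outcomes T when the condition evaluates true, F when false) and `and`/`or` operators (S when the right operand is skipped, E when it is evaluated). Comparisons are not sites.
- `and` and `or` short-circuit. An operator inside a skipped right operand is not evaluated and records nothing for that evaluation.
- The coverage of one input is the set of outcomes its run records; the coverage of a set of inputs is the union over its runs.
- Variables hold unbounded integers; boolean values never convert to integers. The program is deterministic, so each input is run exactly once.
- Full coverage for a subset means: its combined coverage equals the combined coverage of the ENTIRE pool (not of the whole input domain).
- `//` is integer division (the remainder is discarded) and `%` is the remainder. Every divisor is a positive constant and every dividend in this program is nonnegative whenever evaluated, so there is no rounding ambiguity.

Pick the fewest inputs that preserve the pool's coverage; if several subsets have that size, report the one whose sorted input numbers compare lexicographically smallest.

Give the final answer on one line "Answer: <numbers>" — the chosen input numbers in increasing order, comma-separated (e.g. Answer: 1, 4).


#1 (v=1, y=3) -> B2->E, B3->S, B1->F, B5->F, B6->F, B8->F; covered: B1=F, B2=E, B3=S, B5=F, B6=F, B8=F
#2 (v=3, y=6) -> B2->S, B1->T, B4->T, B6->T, B7->T; covered: B1=T, B2=S, B4=T, B6=T, B7=T
#3 (v=0, y=3) -> B2->E, B3->E, B1->F, B5->F, B6->F, B8->T; covered: B1=F, B2=E, B3=E, B5=F, B6=F, B8=T
#4 (v=4, y=-1) -> B2->E, B3->E, B1->T, B4->T, B6->F, B8->F; covered: B1=T, B2=E, B3=E, B4=T, B6=F, B8=F
#5 (v=8, y=3) -> B2->E, B3->E, B1->T, B4->T, B6->F, B8->F; covered: B1=T, B2=E, B3=E, B4=T, B6=F, B8=F
#6 (v=2, y=2) -> B2->E, B3->E, B1->T, B4->T, B6->F, B8->F; covered: B1=T, B2=E, B3=E, B4=T, B6=F, B8=F
#7 (v=7, y=5) -> B2->S, B1->T, B4->T, B6->F, B8->F; covered: B1=T, B2=S, B4=T, B6=F, B8=F
together the pool reaches 13 outcomes: B1=T, B1=F, B2=S, B2=E, B3=S, B3=E, B4=T, B5=F, B6=T, B6=F, B7=T, B8=T, B8=F
size 1 is not enough: best union over all size-1 subsets is 6/13
size 2 is not enough: best union over all size-2 subsets is 11/13
size 3: inputs {1, 2, 3} cover all 13 outcomes, and no lexicographically smaller subset of this size does
Answer: 1, 2, 3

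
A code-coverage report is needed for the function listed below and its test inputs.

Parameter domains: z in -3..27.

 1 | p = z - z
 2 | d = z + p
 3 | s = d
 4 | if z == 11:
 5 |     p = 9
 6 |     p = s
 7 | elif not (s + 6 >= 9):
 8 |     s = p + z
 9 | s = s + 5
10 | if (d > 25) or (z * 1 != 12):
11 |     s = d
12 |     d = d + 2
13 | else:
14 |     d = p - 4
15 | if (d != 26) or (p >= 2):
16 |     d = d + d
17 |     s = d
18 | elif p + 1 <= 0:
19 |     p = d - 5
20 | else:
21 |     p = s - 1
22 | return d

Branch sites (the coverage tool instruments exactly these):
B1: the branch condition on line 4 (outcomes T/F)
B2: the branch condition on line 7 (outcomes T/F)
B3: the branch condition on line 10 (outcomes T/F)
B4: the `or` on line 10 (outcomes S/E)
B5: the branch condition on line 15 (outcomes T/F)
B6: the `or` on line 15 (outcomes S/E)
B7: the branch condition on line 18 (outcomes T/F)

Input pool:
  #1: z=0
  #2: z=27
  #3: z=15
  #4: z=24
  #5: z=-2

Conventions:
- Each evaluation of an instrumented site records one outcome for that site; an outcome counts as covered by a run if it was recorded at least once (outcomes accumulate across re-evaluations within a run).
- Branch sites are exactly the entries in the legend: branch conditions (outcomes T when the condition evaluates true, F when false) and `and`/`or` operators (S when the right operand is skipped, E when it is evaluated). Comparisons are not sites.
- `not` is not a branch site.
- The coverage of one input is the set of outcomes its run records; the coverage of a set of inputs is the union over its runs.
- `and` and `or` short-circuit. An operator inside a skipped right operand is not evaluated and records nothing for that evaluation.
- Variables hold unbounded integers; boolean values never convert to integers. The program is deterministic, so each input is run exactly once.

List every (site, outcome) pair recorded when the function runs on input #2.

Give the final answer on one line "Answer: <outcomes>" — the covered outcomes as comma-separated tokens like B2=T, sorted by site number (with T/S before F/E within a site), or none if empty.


Tracing the run of input #2 (z=27):
  B1->F, B2->F, B4->S, B3->T, B6->S, B5->T
deduplicating events, the covered set is: B1=F, B2=F, B3=T, B4=S, B5=T, B6=S
Answer: B1=F, B2=F, B3=T, B4=S, B5=T, B6=S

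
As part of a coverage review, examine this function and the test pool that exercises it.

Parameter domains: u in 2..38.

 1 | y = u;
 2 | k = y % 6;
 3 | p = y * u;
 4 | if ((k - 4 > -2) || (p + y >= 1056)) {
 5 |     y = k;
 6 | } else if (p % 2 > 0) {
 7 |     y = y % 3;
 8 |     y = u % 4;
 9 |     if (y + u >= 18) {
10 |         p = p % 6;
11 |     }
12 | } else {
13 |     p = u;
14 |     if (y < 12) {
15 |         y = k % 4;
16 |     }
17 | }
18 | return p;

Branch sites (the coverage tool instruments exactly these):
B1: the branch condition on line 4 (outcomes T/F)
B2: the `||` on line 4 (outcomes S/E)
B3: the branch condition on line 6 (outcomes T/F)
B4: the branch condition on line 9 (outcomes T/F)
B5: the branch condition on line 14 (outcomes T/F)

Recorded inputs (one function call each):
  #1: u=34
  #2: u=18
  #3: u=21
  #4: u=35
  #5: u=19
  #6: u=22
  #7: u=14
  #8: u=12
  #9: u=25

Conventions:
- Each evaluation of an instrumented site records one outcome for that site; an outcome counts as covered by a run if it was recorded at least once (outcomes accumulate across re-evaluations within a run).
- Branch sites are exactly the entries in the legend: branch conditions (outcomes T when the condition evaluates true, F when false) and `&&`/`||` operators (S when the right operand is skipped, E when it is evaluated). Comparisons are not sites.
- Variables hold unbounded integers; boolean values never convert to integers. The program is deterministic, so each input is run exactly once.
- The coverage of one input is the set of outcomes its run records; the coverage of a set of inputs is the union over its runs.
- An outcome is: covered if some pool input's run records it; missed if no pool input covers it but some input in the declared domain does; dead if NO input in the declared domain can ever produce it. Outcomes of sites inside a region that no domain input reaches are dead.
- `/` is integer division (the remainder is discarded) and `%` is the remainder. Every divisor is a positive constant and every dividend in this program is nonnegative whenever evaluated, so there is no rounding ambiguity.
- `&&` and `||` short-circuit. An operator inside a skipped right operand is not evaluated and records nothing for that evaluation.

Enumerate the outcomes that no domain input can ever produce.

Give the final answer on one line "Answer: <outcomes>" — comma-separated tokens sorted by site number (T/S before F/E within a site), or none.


running all 37 domain inputs and tallying outcomes:
  reachable outcomes have witnesses, e.g. B1=T (e.g. u=3), B1=F (e.g. u=2), B2=S (e.g. u=3), B2=E (e.g. u=2)
Answer: none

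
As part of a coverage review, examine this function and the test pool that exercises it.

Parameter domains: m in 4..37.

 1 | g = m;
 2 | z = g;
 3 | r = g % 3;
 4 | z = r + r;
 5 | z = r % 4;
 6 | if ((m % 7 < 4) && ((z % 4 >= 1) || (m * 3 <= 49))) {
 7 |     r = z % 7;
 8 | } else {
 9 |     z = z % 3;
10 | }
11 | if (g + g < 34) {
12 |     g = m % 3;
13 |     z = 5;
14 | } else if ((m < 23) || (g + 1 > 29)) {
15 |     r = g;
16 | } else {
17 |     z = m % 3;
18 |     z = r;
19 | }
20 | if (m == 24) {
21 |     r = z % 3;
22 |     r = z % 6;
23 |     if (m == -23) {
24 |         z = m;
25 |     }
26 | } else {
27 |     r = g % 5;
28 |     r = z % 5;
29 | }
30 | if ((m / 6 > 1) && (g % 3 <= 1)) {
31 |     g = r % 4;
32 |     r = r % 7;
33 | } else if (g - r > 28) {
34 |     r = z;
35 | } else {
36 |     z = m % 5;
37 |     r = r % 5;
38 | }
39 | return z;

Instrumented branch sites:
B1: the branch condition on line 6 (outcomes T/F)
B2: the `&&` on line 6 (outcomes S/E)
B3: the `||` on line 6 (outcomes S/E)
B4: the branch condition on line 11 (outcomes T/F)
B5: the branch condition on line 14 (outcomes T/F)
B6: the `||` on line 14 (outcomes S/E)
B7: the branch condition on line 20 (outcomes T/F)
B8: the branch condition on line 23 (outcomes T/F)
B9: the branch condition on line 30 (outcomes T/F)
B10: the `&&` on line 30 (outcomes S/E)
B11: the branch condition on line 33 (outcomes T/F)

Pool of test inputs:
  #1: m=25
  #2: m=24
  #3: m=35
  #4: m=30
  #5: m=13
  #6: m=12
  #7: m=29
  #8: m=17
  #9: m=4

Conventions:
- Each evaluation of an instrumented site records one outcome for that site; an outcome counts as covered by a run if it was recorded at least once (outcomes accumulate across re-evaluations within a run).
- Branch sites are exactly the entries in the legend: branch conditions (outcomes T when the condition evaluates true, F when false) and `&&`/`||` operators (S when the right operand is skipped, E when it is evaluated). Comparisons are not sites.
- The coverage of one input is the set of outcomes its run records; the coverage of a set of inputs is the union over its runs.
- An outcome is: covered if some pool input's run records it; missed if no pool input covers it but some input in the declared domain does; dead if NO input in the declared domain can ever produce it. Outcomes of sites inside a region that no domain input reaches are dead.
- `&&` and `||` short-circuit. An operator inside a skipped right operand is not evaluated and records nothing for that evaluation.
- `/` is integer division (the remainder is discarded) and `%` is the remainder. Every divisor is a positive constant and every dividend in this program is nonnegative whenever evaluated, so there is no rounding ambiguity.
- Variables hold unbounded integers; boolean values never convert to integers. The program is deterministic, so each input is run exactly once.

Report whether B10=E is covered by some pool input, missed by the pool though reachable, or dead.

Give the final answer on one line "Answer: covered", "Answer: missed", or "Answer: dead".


B10=E is recorded by pool input(s) 1, 2, 3, 4, 5, 6, 7, 8 -> covered
Answer: covered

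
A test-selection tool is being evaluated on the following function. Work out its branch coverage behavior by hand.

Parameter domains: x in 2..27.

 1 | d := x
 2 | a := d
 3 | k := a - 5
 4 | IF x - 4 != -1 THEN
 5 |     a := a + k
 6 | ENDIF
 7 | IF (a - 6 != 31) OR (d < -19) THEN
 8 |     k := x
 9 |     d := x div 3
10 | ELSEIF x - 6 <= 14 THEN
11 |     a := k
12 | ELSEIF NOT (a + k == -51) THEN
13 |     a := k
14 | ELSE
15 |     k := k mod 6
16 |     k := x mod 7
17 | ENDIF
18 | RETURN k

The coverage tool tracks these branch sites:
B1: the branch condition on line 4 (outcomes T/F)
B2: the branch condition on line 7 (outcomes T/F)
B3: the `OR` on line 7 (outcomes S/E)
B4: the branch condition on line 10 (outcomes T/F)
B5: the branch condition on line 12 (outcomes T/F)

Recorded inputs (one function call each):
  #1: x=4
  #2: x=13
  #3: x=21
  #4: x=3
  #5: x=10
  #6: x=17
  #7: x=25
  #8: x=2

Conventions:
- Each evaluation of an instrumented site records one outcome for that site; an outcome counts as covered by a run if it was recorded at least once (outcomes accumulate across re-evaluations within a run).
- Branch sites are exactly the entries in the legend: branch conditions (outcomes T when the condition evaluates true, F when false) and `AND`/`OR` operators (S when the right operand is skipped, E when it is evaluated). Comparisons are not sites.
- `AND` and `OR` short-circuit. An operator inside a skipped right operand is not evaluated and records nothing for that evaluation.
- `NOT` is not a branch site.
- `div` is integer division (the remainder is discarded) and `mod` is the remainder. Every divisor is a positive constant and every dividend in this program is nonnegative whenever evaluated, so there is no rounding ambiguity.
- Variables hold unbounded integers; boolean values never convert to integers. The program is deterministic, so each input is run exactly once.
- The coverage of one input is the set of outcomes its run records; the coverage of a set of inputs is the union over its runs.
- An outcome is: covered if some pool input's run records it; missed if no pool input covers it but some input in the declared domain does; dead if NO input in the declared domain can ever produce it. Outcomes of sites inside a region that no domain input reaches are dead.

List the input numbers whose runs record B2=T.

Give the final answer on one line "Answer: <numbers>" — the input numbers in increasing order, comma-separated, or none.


input #1 (x=4): records B2=T
input #2 (x=13): records B2=T
input #3 (x=21): does not record B2=T
input #4 (x=3): records B2=T
input #5 (x=10): records B2=T
input #6 (x=17): records B2=T
input #7 (x=25): records B2=T
input #8 (x=2): records B2=T
Answer: 1, 2, 4, 5, 6, 7, 8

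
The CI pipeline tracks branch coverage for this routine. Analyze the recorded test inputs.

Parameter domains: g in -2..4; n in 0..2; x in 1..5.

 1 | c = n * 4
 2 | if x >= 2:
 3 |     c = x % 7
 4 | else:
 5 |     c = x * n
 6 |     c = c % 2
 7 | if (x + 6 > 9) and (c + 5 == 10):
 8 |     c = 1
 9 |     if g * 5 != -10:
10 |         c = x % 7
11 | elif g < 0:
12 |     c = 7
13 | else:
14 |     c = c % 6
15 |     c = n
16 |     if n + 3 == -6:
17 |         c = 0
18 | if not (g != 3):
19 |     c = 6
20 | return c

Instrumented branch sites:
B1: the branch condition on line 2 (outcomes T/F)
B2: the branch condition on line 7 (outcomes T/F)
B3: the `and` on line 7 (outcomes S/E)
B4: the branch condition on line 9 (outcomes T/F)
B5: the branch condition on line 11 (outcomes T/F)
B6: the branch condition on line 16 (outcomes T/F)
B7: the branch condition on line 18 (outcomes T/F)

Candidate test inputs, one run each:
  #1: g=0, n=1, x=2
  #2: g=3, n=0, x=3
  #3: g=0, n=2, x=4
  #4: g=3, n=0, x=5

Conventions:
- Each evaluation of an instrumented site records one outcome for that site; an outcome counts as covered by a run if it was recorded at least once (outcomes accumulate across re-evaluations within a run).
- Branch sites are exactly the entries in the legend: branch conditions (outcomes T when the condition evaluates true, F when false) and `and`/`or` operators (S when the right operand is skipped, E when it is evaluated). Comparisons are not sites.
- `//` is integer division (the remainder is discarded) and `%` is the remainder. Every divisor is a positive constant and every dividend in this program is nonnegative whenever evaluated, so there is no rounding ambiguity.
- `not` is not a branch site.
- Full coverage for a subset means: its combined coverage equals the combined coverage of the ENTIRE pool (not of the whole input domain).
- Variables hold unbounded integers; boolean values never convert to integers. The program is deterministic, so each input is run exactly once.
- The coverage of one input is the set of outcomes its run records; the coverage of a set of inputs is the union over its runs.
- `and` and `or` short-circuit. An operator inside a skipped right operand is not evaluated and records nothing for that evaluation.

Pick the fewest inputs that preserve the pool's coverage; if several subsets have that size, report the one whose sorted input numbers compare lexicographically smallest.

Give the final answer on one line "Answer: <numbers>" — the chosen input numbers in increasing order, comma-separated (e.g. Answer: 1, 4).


input #1 (g=0, n=1, x=2): events B1->T, B3->S, B2->F, B5->F, B6->F, B7->F; covers B1=T, B2=F, B3=S, B5=F, B6=F, B7=F
input #2 (g=3, n=0, x=3): events B1->T, B3->S, B2->F, B5->F, B6->F, B7->T; covers B1=T, B2=F, B3=S, B5=F, B6=F, B7=T
input #3 (g=0, n=2, x=4): events B1->T, B3->E, B2->F, B5->F, B6->F, B7->F; covers B1=T, B2=F, B3=E, B5=F, B6=F, B7=F
input #4 (g=3, n=0, x=5): events B1->T, B3->E, B2->T, B4->T, B7->T; covers B1=T, B2=T, B3=E, B4=T, B7=T
union over all inputs: B1=T, B2=T, B2=F, B3=S, B3=E, B4=T, B5=F, B6=F, B7=T, B7=F (10 outcomes)
size 1 is not enough: best union over all size-1 subsets is 6/10
inputs {1, 4} (size 2) cover everything; no size-2 subset with a lexicographically smaller index list covers all 10
Answer: 1, 4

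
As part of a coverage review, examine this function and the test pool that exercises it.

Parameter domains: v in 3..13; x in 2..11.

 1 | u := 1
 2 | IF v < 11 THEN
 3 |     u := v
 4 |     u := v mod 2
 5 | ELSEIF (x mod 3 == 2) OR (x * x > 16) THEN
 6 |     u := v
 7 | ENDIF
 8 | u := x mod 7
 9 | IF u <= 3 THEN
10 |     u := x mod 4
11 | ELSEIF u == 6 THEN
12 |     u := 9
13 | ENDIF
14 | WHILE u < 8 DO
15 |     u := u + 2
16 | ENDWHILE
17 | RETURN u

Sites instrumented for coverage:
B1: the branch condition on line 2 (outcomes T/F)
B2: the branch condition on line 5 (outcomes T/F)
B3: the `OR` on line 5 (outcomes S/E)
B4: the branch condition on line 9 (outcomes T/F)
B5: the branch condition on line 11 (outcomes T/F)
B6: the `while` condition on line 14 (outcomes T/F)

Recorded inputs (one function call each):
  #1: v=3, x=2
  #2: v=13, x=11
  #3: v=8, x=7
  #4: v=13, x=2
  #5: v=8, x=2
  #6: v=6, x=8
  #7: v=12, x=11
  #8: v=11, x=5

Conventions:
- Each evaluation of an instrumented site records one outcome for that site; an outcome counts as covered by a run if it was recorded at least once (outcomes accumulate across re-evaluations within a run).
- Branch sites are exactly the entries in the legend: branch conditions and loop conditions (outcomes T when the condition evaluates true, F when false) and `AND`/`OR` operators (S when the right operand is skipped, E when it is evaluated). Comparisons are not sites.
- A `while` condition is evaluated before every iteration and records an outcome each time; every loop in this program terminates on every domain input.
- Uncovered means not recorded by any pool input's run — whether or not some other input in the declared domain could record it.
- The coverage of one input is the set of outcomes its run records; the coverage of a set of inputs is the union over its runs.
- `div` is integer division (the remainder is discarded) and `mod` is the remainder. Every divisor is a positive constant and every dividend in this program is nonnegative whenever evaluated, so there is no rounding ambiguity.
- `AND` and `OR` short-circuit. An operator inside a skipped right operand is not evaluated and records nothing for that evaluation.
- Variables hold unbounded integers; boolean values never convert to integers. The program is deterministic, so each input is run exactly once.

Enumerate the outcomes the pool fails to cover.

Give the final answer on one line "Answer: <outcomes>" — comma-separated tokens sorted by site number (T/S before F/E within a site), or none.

input #1, v=3, x=2: outcomes B1=T, B4=T, B6=T, B6=F
input #2, v=13, x=11: outcomes B1=F, B2=T, B3=S, B4=F, B5=F, B6=T, B6=F
input #3, v=8, x=7: outcomes B1=T, B4=T, B6=T, B6=F
input #4, v=13, x=2: outcomes B1=F, B2=T, B3=S, B4=T, B6=T, B6=F
input #5, v=8, x=2: outcomes B1=T, B4=T, B6=T, B6=F
input #6, v=6, x=8: outcomes B1=T, B4=T, B6=T, B6=F
input #7, v=12, x=11: outcomes B1=F, B2=T, B3=S, B4=F, B5=F, B6=T, B6=F
input #8, v=11, x=5: outcomes B1=F, B2=T, B3=S, B4=F, B5=F, B6=T, B6=F
union over the pool: B1=T, B1=F, B2=T, B3=S, B4=T, B4=F, B5=F, B6=T, B6=F
uncovered (3 of 12): B2=F, B3=E, B5=T

Answer: B2=F, B3=E, B5=T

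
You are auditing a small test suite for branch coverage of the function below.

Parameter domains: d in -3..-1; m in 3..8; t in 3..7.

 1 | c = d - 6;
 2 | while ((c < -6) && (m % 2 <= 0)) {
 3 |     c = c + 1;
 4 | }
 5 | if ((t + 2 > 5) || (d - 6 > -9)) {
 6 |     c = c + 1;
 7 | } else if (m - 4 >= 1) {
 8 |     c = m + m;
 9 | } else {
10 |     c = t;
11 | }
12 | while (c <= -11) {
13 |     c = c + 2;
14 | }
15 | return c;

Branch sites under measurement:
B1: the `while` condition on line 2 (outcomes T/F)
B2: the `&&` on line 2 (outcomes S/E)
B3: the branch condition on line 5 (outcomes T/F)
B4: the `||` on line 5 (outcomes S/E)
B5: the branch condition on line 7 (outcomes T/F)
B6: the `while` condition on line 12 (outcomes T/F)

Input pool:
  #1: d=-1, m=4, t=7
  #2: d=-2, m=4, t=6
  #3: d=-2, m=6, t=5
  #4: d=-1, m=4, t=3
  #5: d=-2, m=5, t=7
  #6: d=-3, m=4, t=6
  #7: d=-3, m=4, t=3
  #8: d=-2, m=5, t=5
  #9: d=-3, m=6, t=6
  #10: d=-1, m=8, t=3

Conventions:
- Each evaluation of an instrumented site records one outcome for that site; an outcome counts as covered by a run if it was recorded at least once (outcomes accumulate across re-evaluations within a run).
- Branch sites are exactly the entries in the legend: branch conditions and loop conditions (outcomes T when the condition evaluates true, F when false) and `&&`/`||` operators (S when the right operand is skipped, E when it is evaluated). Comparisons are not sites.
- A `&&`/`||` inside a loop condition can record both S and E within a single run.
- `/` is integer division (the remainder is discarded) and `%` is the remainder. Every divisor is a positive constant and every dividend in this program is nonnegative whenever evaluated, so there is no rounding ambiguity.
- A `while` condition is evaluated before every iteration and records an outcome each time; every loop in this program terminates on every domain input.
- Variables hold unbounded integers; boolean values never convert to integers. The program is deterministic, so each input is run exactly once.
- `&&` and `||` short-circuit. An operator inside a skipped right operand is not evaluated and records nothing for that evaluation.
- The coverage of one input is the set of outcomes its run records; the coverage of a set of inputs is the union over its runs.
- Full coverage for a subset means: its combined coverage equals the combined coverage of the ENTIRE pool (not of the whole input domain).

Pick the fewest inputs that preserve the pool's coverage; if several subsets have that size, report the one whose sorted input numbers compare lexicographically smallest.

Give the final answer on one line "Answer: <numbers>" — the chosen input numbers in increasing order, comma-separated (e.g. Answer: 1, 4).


#1 (d=-1, m=4, t=7) -> B2->E, B1->T, B2->S, B1->F, B4->S, B3->T, B6->F; covered: B1=T, B1=F, B2=S, B2=E, B3=T, B4=S, B6=F
#2 (d=-2, m=4, t=6) -> B2->E, B1->T, B2->E, B1->T, B2->S, B1->F, B4->S, B3->T, B6->F; covered: B1=T, B1=F, B2=S, B2=E, B3=T, B4=S, B6=F
#3 (d=-2, m=6, t=5) -> B2->E, B1->T, B2->E, B1->T, B2->S, B1->F, B4->S, B3->T, B6->F; covered: B1=T, B1=F, B2=S, B2=E, B3=T, B4=S, B6=F
#4 (d=-1, m=4, t=3) -> B2->E, B1->T, B2->S, B1->F, B4->E, B3->T, B6->F; covered: B1=T, B1=F, B2=S, B2=E, B3=T, B4=E, B6=F
#5 (d=-2, m=5, t=7) -> B2->E, B1->F, B4->S, B3->T, B6->F; covered: B1=F, B2=E, B3=T, B4=S, B6=F
#6 (d=-3, m=4, t=6) -> B2->E, B1->T, B2->E, B1->T, B2->E, B1->T, B2->S, B1->F, B4->S, B3->T, B6->F; covered: B1=T, B1=F, B2=S, B2=E, B3=T, B4=S, B6=F
#7 (d=-3, m=4, t=3) -> B2->E, B1->T, B2->E, B1->T, B2->E, B1->T, B2->S, B1->F, B4->E, B3->F, B5->F, B6->F; covered: B1=T, B1=F, B2=S, B2=E, B3=F, B4=E, B5=F, B6=F
#8 (d=-2, m=5, t=5) -> B2->E, B1->F, B4->S, B3->T, B6->F; covered: B1=F, B2=E, B3=T, B4=S, B6=F
#9 (d=-3, m=6, t=6) -> B2->E, B1->T, B2->E, B1->T, B2->E, B1->T, B2->S, B1->F, B4->S, B3->T, B6->F; covered: B1=T, B1=F, B2=S, B2=E, B3=T, B4=S, B6=F
#10 (d=-1, m=8, t=3) -> B2->E, B1->T, B2->S, B1->F, B4->E, B3->T, B6->F; covered: B1=T, B1=F, B2=S, B2=E, B3=T, B4=E, B6=F
union over all inputs: B1=T, B1=F, B2=S, B2=E, B3=T, B3=F, B4=S, B4=E, B5=F, B6=F (10 outcomes)
every size-1 subset falls short of the 10 outcomes (best: 8/10)
inputs {1, 7} (size 2) cover everything; no size-2 subset with a lexicographically smaller index list covers all 10
Answer: 1, 7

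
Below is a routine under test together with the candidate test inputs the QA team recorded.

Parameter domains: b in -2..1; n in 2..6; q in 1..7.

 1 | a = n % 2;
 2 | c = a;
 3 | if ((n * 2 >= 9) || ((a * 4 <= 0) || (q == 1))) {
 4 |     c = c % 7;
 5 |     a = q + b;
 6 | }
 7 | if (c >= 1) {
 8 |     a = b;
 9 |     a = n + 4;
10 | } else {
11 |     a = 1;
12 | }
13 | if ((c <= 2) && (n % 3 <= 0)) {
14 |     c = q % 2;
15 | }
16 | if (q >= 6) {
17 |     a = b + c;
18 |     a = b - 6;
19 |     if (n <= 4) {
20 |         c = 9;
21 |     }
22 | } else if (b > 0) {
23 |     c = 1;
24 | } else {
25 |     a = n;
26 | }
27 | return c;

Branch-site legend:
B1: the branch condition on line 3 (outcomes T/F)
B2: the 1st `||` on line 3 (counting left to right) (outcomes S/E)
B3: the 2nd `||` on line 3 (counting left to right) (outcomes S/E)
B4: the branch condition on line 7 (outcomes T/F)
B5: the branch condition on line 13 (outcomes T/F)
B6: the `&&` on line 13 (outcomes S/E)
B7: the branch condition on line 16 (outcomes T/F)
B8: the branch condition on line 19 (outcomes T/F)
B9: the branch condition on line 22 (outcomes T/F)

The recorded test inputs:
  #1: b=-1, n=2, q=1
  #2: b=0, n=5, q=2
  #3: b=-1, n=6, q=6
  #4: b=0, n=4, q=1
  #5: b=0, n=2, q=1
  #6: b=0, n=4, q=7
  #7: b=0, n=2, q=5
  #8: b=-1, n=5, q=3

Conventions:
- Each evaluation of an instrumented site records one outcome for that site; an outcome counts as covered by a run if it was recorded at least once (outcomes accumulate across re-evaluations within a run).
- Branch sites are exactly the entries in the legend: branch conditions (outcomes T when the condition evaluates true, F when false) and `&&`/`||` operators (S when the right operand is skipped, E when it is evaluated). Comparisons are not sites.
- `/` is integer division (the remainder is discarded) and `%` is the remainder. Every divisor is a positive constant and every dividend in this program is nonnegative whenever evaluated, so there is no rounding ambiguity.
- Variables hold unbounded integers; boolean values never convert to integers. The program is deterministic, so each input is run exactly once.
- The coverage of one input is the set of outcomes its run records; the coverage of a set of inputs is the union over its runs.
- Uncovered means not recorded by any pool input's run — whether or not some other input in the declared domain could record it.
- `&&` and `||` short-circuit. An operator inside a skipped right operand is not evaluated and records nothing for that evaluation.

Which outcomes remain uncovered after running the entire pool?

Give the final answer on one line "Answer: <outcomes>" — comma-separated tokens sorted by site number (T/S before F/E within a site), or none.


test 1 (b=-1, n=2, q=1) fires B2->E, B3->S, B1->T, B4->F, B6->E, B5->F, B7->F, B9->F; hits B1=T, B2=E, B3=S, B4=F, B5=F, B6=E, B7=F, B9=F
test 2 (b=0, n=5, q=2) fires B2->S, B1->T, B4->T, B6->E, B5->F, B7->F, B9->F; hits B1=T, B2=S, B4=T, B5=F, B6=E, B7=F, B9=F
test 3 (b=-1, n=6, q=6) fires B2->S, B1->T, B4->F, B6->E, B5->T, B7->T, B8->F; hits B1=T, B2=S, B4=F, B5=T, B6=E, B7=T, B8=F
test 4 (b=0, n=4, q=1) fires B2->E, B3->S, B1->T, B4->F, B6->E, B5->F, B7->F, B9->F; hits B1=T, B2=E, B3=S, B4=F, B5=F, B6=E, B7=F, B9=F
test 5 (b=0, n=2, q=1) fires B2->E, B3->S, B1->T, B4->F, B6->E, B5->F, B7->F, B9->F; hits B1=T, B2=E, B3=S, B4=F, B5=F, B6=E, B7=F, B9=F
test 6 (b=0, n=4, q=7) fires B2->E, B3->S, B1->T, B4->F, B6->E, B5->F, B7->T, B8->T; hits B1=T, B2=E, B3=S, B4=F, B5=F, B6=E, B7=T, B8=T
test 7 (b=0, n=2, q=5) fires B2->E, B3->S, B1->T, B4->F, B6->E, B5->F, B7->F, B9->F; hits B1=T, B2=E, B3=S, B4=F, B5=F, B6=E, B7=F, B9=F
test 8 (b=-1, n=5, q=3) fires B2->S, B1->T, B4->T, B6->E, B5->F, B7->F, B9->F; hits B1=T, B2=S, B4=T, B5=F, B6=E, B7=F, B9=F
union over the pool: B1=T, B2=S, B2=E, B3=S, B4=T, B4=F, B5=T, B5=F, B6=E, B7=T, B7=F, B8=T, B8=F, B9=F
uncovered (4 of 18): B1=F, B3=E, B6=S, B9=T
Answer: B1=F, B3=E, B6=S, B9=T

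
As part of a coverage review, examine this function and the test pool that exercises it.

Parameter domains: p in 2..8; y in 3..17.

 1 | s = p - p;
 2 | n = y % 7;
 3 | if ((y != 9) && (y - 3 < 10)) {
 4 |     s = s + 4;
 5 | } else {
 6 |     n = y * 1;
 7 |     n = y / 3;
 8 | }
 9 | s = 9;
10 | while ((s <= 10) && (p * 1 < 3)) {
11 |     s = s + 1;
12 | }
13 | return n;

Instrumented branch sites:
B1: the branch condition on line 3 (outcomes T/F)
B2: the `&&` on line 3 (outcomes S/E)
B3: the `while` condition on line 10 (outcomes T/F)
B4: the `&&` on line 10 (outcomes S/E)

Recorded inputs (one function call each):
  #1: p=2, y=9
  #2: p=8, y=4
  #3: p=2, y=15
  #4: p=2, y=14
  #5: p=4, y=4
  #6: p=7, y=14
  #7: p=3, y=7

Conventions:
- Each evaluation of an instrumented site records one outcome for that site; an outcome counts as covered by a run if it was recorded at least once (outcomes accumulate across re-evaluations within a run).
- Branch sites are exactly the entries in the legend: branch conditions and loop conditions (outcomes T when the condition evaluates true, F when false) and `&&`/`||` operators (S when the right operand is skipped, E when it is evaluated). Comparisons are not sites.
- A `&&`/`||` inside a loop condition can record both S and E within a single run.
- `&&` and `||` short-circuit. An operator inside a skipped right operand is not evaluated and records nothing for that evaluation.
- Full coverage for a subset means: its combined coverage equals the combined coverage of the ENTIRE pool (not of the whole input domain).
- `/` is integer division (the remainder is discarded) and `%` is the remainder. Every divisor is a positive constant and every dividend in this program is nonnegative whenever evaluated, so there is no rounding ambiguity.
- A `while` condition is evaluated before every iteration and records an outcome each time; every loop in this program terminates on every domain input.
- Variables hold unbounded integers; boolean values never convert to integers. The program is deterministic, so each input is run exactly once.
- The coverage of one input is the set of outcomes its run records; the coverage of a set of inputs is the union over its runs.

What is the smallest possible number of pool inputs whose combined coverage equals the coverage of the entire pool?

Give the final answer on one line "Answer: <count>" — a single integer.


#1 (p=2, y=9) -> B2->S, B1->F, B4->E, B3->T, B4->E, B3->T, B4->S, B3->F; covered: B1=F, B2=S, B3=T, B3=F, B4=S, B4=E
#2 (p=8, y=4) -> B2->E, B1->T, B4->E, B3->F; covered: B1=T, B2=E, B3=F, B4=E
#3 (p=2, y=15) -> B2->E, B1->F, B4->E, B3->T, B4->E, B3->T, B4->S, B3->F; covered: B1=F, B2=E, B3=T, B3=F, B4=S, B4=E
#4 (p=2, y=14) -> B2->E, B1->F, B4->E, B3->T, B4->E, B3->T, B4->S, B3->F; covered: B1=F, B2=E, B3=T, B3=F, B4=S, B4=E
#5 (p=4, y=4) -> B2->E, B1->T, B4->E, B3->F; covered: B1=T, B2=E, B3=F, B4=E
#6 (p=7, y=14) -> B2->E, B1->F, B4->E, B3->F; covered: B1=F, B2=E, B3=F, B4=E
#7 (p=3, y=7) -> B2->E, B1->T, B4->E, B3->F; covered: B1=T, B2=E, B3=F, B4=E
together the pool reaches 8 outcomes: B1=T, B1=F, B2=S, B2=E, B3=T, B3=F, B4=S, B4=E
every size-1 subset falls short of the 8 outcomes (best: 6/8)
the canonical winner is {1, 2}: size 2, full 8-outcome coverage, earliest index list among size-2 covers
Answer: 2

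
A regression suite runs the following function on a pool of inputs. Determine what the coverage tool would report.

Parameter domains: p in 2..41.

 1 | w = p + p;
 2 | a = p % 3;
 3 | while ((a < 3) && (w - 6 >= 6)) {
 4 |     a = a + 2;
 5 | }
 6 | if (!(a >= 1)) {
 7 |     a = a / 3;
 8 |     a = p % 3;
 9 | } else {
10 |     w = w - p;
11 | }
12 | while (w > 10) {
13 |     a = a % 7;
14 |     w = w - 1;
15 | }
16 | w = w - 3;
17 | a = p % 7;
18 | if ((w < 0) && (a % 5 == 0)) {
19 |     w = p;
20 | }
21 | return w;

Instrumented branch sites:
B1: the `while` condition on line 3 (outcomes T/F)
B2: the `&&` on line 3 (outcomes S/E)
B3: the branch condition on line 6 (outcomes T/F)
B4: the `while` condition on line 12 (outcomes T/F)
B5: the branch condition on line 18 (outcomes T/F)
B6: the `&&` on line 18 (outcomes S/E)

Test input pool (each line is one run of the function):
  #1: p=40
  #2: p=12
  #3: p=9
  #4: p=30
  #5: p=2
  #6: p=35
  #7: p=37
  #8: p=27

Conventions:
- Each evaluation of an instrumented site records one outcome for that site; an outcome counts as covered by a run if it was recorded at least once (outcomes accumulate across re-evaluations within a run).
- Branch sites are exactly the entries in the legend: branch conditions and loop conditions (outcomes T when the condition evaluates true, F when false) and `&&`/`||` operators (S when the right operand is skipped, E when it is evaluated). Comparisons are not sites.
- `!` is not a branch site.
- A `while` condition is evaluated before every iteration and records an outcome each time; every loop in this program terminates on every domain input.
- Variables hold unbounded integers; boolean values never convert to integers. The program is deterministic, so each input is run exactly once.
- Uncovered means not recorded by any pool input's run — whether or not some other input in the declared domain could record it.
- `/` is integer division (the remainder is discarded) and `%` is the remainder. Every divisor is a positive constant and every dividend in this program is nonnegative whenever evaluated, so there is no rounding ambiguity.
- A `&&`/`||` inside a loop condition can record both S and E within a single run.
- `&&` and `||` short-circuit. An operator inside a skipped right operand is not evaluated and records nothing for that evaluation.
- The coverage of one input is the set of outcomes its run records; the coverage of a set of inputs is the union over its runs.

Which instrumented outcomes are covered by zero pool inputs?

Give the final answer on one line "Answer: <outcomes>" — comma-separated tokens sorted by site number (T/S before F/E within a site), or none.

input #1 (p=40): events B2->E, B1->T, B2->S, B1->F, B3->F, B4->T, B4->T, B4->T, B4->T, B4->T, B4->T, B4->T, B4->T, B4->T, ...; covers B1=T, B1=F, B2=S, B2=E, B3=F, B4=T, B4=F, B5=F, B6=S
input #2 (p=12): events B2->E, B1->T, B2->E, B1->T, B2->S, B1->F, B3->F, B4->T, B4->T, B4->F, B6->S, B5->F; covers B1=T, B1=F, B2=S, B2=E, B3=F, B4=T, B4=F, B5=F, B6=S
input #3 (p=9): events B2->E, B1->T, B2->E, B1->T, B2->S, B1->F, B3->F, B4->F, B6->S, B5->F; covers B1=T, B1=F, B2=S, B2=E, B3=F, B4=F, B5=F, B6=S
input #4 (p=30): events B2->E, B1->T, B2->E, B1->T, B2->S, B1->F, B3->F, B4->T, B4->T, B4->T, B4->T, B4->T, B4->T, B4->T, ...; covers B1=T, B1=F, B2=S, B2=E, B3=F, B4=T, B4=F, B5=F, B6=S
input #5 (p=2): events B2->E, B1->F, B3->F, B4->F, B6->E, B5->F; covers B1=F, B2=E, B3=F, B4=F, B5=F, B6=E
input #6 (p=35): events B2->E, B1->T, B2->S, B1->F, B3->F, B4->T, B4->T, B4->T, B4->T, B4->T, B4->T, B4->T, B4->T, B4->T, ...; covers B1=T, B1=F, B2=S, B2=E, B3=F, B4=T, B4=F, B5=F, B6=S
input #7 (p=37): events B2->E, B1->T, B2->S, B1->F, B3->F, B4->T, B4->T, B4->T, B4->T, B4->T, B4->T, B4->T, B4->T, B4->T, ...; covers B1=T, B1=F, B2=S, B2=E, B3=F, B4=T, B4=F, B5=F, B6=S
input #8 (p=27): events B2->E, B1->T, B2->E, B1->T, B2->S, B1->F, B3->F, B4->T, B4->T, B4->T, B4->T, B4->T, B4->T, B4->T, ...; covers B1=T, B1=F, B2=S, B2=E, B3=F, B4=T, B4=F, B5=F, B6=S
union over the pool: B1=T, B1=F, B2=S, B2=E, B3=F, B4=T, B4=F, B5=F, B6=S, B6=E
uncovered (2 of 12): B3=T, B5=T

Answer: B3=T, B5=T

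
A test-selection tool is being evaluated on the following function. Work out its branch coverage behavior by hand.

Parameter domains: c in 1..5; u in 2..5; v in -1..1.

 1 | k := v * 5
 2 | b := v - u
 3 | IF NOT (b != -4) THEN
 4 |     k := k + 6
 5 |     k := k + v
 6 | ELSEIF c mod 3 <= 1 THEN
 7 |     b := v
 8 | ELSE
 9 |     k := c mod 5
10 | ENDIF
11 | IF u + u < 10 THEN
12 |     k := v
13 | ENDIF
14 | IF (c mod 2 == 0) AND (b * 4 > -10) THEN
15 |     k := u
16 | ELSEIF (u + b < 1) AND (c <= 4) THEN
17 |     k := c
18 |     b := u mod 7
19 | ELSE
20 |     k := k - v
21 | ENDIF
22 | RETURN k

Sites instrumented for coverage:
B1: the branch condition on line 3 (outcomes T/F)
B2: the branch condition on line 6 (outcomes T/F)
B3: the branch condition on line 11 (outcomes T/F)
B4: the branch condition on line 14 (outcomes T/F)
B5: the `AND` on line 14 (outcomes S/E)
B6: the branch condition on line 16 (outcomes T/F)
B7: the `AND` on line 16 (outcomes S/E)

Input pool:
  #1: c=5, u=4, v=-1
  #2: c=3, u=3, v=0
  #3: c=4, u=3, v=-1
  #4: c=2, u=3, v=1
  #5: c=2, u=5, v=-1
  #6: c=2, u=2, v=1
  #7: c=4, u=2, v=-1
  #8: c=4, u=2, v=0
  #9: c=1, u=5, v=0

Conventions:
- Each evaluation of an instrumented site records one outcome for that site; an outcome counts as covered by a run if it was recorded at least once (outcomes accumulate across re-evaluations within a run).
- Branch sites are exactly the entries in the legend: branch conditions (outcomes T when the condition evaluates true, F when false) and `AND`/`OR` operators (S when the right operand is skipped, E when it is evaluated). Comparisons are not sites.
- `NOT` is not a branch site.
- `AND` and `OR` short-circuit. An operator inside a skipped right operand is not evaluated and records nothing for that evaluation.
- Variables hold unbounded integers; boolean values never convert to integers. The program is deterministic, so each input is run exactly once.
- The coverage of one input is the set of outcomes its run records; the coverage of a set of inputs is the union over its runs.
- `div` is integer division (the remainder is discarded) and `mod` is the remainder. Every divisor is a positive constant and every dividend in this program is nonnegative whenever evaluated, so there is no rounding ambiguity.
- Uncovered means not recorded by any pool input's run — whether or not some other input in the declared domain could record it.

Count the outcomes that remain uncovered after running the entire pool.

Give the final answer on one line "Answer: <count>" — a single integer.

input #1 (c=5, u=4, v=-1): events B1->F, B2->F, B3->T, B5->S, B4->F, B7->E, B6->F; covers B1=F, B2=F, B3=T, B4=F, B5=S, B6=F, B7=E
input #2 (c=3, u=3, v=0): events B1->F, B2->T, B3->T, B5->S, B4->F, B7->S, B6->F; covers B1=F, B2=T, B3=T, B4=F, B5=S, B6=F, B7=S
input #3 (c=4, u=3, v=-1): events B1->T, B3->T, B5->E, B4->F, B7->E, B6->T; covers B1=T, B3=T, B4=F, B5=E, B6=T, B7=E
input #4 (c=2, u=3, v=1): events B1->F, B2->F, B3->T, B5->E, B4->T; covers B1=F, B2=F, B3=T, B4=T, B5=E
input #5 (c=2, u=5, v=-1): events B1->F, B2->F, B3->F, B5->E, B4->F, B7->E, B6->T; covers B1=F, B2=F, B3=F, B4=F, B5=E, B6=T, B7=E
input #6 (c=2, u=2, v=1): events B1->F, B2->F, B3->T, B5->E, B4->T; covers B1=F, B2=F, B3=T, B4=T, B5=E
input #7 (c=4, u=2, v=-1): events B1->F, B2->T, B3->T, B5->E, B4->T; covers B1=F, B2=T, B3=T, B4=T, B5=E
input #8 (c=4, u=2, v=0): events B1->F, B2->T, B3->T, B5->E, B4->T; covers B1=F, B2=T, B3=T, B4=T, B5=E
input #9 (c=1, u=5, v=0): events B1->F, B2->T, B3->F, B5->S, B4->F, B7->S, B6->F; covers B1=F, B2=T, B3=F, B4=F, B5=S, B6=F, B7=S
union over the pool: B1=T, B1=F, B2=T, B2=F, B3=T, B3=F, B4=T, B4=F, B5=S, B5=E, B6=T, B6=F, B7=S, B7=E
uncovered (0 of 14): none

Answer: 0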